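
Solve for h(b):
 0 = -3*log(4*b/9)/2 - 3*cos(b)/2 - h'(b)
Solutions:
 h(b) = C1 - 3*b*log(b)/2 - 3*b*log(2) + 3*b/2 + 3*b*log(3) - 3*sin(b)/2


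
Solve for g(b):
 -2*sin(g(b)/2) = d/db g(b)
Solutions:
 g(b) = -2*acos((-C1 - exp(2*b))/(C1 - exp(2*b))) + 4*pi
 g(b) = 2*acos((-C1 - exp(2*b))/(C1 - exp(2*b)))


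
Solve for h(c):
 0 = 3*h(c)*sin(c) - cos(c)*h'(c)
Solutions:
 h(c) = C1/cos(c)^3


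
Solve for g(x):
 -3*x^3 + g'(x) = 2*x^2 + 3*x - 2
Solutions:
 g(x) = C1 + 3*x^4/4 + 2*x^3/3 + 3*x^2/2 - 2*x


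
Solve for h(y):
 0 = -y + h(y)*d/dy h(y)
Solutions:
 h(y) = -sqrt(C1 + y^2)
 h(y) = sqrt(C1 + y^2)


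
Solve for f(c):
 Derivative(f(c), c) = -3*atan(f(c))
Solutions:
 Integral(1/atan(_y), (_y, f(c))) = C1 - 3*c


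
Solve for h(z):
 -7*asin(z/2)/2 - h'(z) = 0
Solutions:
 h(z) = C1 - 7*z*asin(z/2)/2 - 7*sqrt(4 - z^2)/2


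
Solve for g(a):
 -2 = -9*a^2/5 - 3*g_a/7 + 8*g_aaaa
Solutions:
 g(a) = C1 + C4*exp(3^(1/3)*7^(2/3)*a/14) - 7*a^3/5 + 14*a/3 + (C2*sin(3^(5/6)*7^(2/3)*a/28) + C3*cos(3^(5/6)*7^(2/3)*a/28))*exp(-3^(1/3)*7^(2/3)*a/28)


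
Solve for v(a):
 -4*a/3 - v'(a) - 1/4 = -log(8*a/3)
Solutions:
 v(a) = C1 - 2*a^2/3 + a*log(a) - 5*a/4 + a*log(8/3)


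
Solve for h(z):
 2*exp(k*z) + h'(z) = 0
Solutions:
 h(z) = C1 - 2*exp(k*z)/k


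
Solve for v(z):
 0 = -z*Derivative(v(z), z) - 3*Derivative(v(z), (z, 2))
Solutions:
 v(z) = C1 + C2*erf(sqrt(6)*z/6)


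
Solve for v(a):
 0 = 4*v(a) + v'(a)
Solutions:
 v(a) = C1*exp(-4*a)


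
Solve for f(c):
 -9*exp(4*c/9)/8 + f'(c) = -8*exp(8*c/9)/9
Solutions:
 f(c) = C1 + 81*exp(4*c/9)/32 - exp(c)^(8/9)


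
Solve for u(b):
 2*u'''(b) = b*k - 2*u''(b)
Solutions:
 u(b) = C1 + C2*b + C3*exp(-b) + b^3*k/12 - b^2*k/4


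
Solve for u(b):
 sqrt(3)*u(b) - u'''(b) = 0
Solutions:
 u(b) = C3*exp(3^(1/6)*b) + (C1*sin(3^(2/3)*b/2) + C2*cos(3^(2/3)*b/2))*exp(-3^(1/6)*b/2)


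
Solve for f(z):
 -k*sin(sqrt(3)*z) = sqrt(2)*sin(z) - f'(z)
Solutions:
 f(z) = C1 - sqrt(3)*k*cos(sqrt(3)*z)/3 - sqrt(2)*cos(z)


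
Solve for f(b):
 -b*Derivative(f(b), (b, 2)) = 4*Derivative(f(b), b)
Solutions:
 f(b) = C1 + C2/b^3


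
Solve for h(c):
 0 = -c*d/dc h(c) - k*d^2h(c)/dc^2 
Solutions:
 h(c) = C1 + C2*sqrt(k)*erf(sqrt(2)*c*sqrt(1/k)/2)


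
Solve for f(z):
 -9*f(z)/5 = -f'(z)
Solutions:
 f(z) = C1*exp(9*z/5)


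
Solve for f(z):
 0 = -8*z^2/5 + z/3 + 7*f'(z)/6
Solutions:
 f(z) = C1 + 16*z^3/35 - z^2/7


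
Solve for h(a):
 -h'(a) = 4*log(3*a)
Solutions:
 h(a) = C1 - 4*a*log(a) - a*log(81) + 4*a


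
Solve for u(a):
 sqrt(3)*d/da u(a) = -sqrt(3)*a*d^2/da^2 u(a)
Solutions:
 u(a) = C1 + C2*log(a)


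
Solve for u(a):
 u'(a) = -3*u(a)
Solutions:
 u(a) = C1*exp(-3*a)


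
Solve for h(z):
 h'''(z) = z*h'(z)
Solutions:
 h(z) = C1 + Integral(C2*airyai(z) + C3*airybi(z), z)


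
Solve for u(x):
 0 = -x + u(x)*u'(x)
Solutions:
 u(x) = -sqrt(C1 + x^2)
 u(x) = sqrt(C1 + x^2)


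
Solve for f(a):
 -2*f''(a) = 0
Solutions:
 f(a) = C1 + C2*a


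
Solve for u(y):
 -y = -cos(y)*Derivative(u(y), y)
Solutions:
 u(y) = C1 + Integral(y/cos(y), y)


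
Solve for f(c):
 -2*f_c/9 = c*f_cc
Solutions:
 f(c) = C1 + C2*c^(7/9)


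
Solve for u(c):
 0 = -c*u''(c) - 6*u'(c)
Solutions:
 u(c) = C1 + C2/c^5


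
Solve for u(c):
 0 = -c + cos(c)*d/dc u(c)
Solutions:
 u(c) = C1 + Integral(c/cos(c), c)


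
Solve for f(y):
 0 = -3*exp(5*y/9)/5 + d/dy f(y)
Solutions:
 f(y) = C1 + 27*exp(5*y/9)/25


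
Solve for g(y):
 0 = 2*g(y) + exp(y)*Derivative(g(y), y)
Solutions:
 g(y) = C1*exp(2*exp(-y))


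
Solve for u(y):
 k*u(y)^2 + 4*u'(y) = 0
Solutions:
 u(y) = 4/(C1 + k*y)


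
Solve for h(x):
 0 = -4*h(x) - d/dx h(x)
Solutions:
 h(x) = C1*exp(-4*x)


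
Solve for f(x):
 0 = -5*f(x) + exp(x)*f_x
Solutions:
 f(x) = C1*exp(-5*exp(-x))


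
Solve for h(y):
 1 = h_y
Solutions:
 h(y) = C1 + y


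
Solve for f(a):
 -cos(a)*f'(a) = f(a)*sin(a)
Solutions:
 f(a) = C1*cos(a)


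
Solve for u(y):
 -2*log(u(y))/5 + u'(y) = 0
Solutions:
 li(u(y)) = C1 + 2*y/5


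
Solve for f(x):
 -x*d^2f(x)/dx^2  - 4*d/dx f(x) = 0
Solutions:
 f(x) = C1 + C2/x^3


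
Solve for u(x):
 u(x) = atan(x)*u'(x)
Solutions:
 u(x) = C1*exp(Integral(1/atan(x), x))


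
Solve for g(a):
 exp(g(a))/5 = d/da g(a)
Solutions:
 g(a) = log(-1/(C1 + a)) + log(5)


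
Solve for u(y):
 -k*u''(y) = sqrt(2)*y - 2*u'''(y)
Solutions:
 u(y) = C1 + C2*y + C3*exp(k*y/2) - sqrt(2)*y^3/(6*k) - sqrt(2)*y^2/k^2


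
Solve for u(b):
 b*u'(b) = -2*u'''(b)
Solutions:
 u(b) = C1 + Integral(C2*airyai(-2^(2/3)*b/2) + C3*airybi(-2^(2/3)*b/2), b)


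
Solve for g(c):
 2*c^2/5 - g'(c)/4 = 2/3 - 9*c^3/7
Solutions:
 g(c) = C1 + 9*c^4/7 + 8*c^3/15 - 8*c/3


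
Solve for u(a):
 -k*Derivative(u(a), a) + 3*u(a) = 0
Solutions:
 u(a) = C1*exp(3*a/k)


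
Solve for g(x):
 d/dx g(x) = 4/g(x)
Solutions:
 g(x) = -sqrt(C1 + 8*x)
 g(x) = sqrt(C1 + 8*x)


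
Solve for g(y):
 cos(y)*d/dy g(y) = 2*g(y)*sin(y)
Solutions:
 g(y) = C1/cos(y)^2


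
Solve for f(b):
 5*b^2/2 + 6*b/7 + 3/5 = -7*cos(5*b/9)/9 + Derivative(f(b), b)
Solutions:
 f(b) = C1 + 5*b^3/6 + 3*b^2/7 + 3*b/5 + 7*sin(5*b/9)/5


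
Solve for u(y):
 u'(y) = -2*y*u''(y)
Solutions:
 u(y) = C1 + C2*sqrt(y)


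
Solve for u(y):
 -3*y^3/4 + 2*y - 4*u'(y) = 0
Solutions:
 u(y) = C1 - 3*y^4/64 + y^2/4


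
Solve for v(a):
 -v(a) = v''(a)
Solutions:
 v(a) = C1*sin(a) + C2*cos(a)


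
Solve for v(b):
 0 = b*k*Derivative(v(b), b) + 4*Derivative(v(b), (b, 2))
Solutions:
 v(b) = Piecewise((-sqrt(2)*sqrt(pi)*C1*erf(sqrt(2)*b*sqrt(k)/4)/sqrt(k) - C2, (k > 0) | (k < 0)), (-C1*b - C2, True))


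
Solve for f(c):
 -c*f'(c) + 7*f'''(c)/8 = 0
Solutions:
 f(c) = C1 + Integral(C2*airyai(2*7^(2/3)*c/7) + C3*airybi(2*7^(2/3)*c/7), c)


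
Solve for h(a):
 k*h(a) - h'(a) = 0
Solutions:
 h(a) = C1*exp(a*k)


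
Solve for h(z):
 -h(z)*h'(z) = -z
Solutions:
 h(z) = -sqrt(C1 + z^2)
 h(z) = sqrt(C1 + z^2)


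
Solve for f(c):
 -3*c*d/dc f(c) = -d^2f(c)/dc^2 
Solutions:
 f(c) = C1 + C2*erfi(sqrt(6)*c/2)


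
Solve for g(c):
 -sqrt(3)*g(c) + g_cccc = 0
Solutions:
 g(c) = C1*exp(-3^(1/8)*c) + C2*exp(3^(1/8)*c) + C3*sin(3^(1/8)*c) + C4*cos(3^(1/8)*c)


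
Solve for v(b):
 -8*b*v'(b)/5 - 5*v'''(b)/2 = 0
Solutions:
 v(b) = C1 + Integral(C2*airyai(-2*10^(1/3)*b/5) + C3*airybi(-2*10^(1/3)*b/5), b)


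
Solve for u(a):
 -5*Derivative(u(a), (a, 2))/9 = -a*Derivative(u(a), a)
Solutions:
 u(a) = C1 + C2*erfi(3*sqrt(10)*a/10)


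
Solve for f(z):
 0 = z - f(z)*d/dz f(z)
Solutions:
 f(z) = -sqrt(C1 + z^2)
 f(z) = sqrt(C1 + z^2)


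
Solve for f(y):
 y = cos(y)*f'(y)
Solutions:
 f(y) = C1 + Integral(y/cos(y), y)


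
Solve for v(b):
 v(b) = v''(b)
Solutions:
 v(b) = C1*exp(-b) + C2*exp(b)


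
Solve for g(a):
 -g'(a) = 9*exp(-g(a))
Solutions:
 g(a) = log(C1 - 9*a)


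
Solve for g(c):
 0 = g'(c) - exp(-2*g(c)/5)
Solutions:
 g(c) = 5*log(-sqrt(C1 + c)) - 5*log(5) + 5*log(10)/2
 g(c) = 5*log(C1 + c)/2 - 5*log(5) + 5*log(10)/2


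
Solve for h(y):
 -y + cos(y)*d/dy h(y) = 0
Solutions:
 h(y) = C1 + Integral(y/cos(y), y)


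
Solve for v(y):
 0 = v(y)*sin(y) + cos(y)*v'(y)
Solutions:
 v(y) = C1*cos(y)


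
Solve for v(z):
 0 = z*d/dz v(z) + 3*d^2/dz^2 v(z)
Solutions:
 v(z) = C1 + C2*erf(sqrt(6)*z/6)


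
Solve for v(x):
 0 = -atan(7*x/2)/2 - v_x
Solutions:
 v(x) = C1 - x*atan(7*x/2)/2 + log(49*x^2 + 4)/14


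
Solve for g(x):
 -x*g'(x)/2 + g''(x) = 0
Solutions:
 g(x) = C1 + C2*erfi(x/2)


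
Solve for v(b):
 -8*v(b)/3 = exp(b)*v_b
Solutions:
 v(b) = C1*exp(8*exp(-b)/3)


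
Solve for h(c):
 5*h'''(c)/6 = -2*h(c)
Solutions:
 h(c) = C3*exp(c*(-12^(1/3)*5^(2/3) + 3*10^(2/3)*3^(1/3))/20)*sin(10^(2/3)*3^(5/6)*c/10) + C4*exp(c*(-12^(1/3)*5^(2/3) + 3*10^(2/3)*3^(1/3))/20)*cos(10^(2/3)*3^(5/6)*c/10) + C5*exp(-c*(12^(1/3)*5^(2/3) + 3*10^(2/3)*3^(1/3))/20) + (C1*sin(10^(2/3)*3^(5/6)*c/10) + C2*cos(10^(2/3)*3^(5/6)*c/10))*exp(12^(1/3)*5^(2/3)*c/10)


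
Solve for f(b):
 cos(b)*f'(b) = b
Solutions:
 f(b) = C1 + Integral(b/cos(b), b)


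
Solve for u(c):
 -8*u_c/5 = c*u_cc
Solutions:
 u(c) = C1 + C2/c^(3/5)


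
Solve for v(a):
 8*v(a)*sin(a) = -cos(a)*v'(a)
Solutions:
 v(a) = C1*cos(a)^8


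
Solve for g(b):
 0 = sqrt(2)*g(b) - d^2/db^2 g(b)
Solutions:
 g(b) = C1*exp(-2^(1/4)*b) + C2*exp(2^(1/4)*b)


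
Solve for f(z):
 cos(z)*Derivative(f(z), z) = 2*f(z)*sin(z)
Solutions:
 f(z) = C1/cos(z)^2


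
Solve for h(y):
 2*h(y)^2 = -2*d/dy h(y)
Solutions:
 h(y) = 1/(C1 + y)


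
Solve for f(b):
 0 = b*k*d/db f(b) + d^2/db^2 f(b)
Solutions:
 f(b) = Piecewise((-sqrt(2)*sqrt(pi)*C1*erf(sqrt(2)*b*sqrt(k)/2)/(2*sqrt(k)) - C2, (k > 0) | (k < 0)), (-C1*b - C2, True))


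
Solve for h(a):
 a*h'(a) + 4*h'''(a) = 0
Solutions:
 h(a) = C1 + Integral(C2*airyai(-2^(1/3)*a/2) + C3*airybi(-2^(1/3)*a/2), a)


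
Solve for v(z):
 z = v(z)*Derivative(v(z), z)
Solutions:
 v(z) = -sqrt(C1 + z^2)
 v(z) = sqrt(C1 + z^2)


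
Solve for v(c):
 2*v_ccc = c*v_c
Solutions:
 v(c) = C1 + Integral(C2*airyai(2^(2/3)*c/2) + C3*airybi(2^(2/3)*c/2), c)


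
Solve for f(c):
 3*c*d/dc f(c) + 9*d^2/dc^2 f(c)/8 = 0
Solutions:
 f(c) = C1 + C2*erf(2*sqrt(3)*c/3)


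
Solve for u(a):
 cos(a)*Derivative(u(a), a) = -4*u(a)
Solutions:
 u(a) = C1*(sin(a)^2 - 2*sin(a) + 1)/(sin(a)^2 + 2*sin(a) + 1)


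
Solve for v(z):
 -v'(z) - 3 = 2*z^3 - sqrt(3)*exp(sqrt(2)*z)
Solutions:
 v(z) = C1 - z^4/2 - 3*z + sqrt(6)*exp(sqrt(2)*z)/2


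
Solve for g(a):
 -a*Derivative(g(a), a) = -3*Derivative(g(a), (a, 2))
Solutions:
 g(a) = C1 + C2*erfi(sqrt(6)*a/6)


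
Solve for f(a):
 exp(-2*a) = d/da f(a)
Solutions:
 f(a) = C1 - exp(-2*a)/2


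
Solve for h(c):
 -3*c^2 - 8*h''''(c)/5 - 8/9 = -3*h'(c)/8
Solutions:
 h(c) = C1 + C4*exp(15^(1/3)*c/4) + 8*c^3/3 + 64*c/27 + (C2*sin(3^(5/6)*5^(1/3)*c/8) + C3*cos(3^(5/6)*5^(1/3)*c/8))*exp(-15^(1/3)*c/8)


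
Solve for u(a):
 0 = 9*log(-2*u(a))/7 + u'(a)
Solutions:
 7*Integral(1/(log(-_y) + log(2)), (_y, u(a)))/9 = C1 - a


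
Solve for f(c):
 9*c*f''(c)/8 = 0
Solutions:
 f(c) = C1 + C2*c


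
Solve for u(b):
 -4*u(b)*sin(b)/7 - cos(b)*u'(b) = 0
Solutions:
 u(b) = C1*cos(b)^(4/7)


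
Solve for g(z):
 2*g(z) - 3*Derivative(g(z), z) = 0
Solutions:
 g(z) = C1*exp(2*z/3)


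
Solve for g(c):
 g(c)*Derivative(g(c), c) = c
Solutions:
 g(c) = -sqrt(C1 + c^2)
 g(c) = sqrt(C1 + c^2)


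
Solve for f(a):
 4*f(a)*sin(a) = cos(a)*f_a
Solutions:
 f(a) = C1/cos(a)^4


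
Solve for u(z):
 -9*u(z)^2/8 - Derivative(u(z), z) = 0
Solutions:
 u(z) = 8/(C1 + 9*z)


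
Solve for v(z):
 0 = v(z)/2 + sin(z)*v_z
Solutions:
 v(z) = C1*(cos(z) + 1)^(1/4)/(cos(z) - 1)^(1/4)


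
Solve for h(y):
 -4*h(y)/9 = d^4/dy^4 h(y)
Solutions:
 h(y) = (C1*sin(sqrt(3)*y/3) + C2*cos(sqrt(3)*y/3))*exp(-sqrt(3)*y/3) + (C3*sin(sqrt(3)*y/3) + C4*cos(sqrt(3)*y/3))*exp(sqrt(3)*y/3)


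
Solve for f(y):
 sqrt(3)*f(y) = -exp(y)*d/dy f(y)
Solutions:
 f(y) = C1*exp(sqrt(3)*exp(-y))


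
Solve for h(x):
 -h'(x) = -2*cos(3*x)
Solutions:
 h(x) = C1 + 2*sin(3*x)/3


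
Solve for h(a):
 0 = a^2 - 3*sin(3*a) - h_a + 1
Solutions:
 h(a) = C1 + a^3/3 + a + cos(3*a)


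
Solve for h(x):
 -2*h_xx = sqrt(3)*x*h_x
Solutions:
 h(x) = C1 + C2*erf(3^(1/4)*x/2)


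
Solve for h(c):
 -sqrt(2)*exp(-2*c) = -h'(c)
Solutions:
 h(c) = C1 - sqrt(2)*exp(-2*c)/2


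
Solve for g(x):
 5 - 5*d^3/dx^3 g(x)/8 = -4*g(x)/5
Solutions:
 g(x) = C3*exp(2*2^(2/3)*5^(1/3)*x/5) + (C1*sin(2^(2/3)*sqrt(3)*5^(1/3)*x/5) + C2*cos(2^(2/3)*sqrt(3)*5^(1/3)*x/5))*exp(-2^(2/3)*5^(1/3)*x/5) - 25/4


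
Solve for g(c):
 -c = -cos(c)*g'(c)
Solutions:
 g(c) = C1 + Integral(c/cos(c), c)


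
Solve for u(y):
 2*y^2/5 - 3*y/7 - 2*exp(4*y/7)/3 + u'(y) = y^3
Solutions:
 u(y) = C1 + y^4/4 - 2*y^3/15 + 3*y^2/14 + 7*exp(4*y/7)/6


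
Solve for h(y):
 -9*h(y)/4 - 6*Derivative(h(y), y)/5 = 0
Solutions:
 h(y) = C1*exp(-15*y/8)


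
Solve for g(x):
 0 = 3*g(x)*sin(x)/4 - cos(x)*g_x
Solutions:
 g(x) = C1/cos(x)^(3/4)


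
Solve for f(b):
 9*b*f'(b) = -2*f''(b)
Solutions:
 f(b) = C1 + C2*erf(3*b/2)


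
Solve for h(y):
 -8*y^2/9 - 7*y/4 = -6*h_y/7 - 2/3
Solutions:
 h(y) = C1 + 28*y^3/81 + 49*y^2/48 - 7*y/9


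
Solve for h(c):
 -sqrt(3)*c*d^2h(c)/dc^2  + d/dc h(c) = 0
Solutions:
 h(c) = C1 + C2*c^(sqrt(3)/3 + 1)


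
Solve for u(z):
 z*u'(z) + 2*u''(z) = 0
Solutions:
 u(z) = C1 + C2*erf(z/2)


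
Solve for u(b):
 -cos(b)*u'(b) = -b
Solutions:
 u(b) = C1 + Integral(b/cos(b), b)


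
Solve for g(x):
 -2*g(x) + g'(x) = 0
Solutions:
 g(x) = C1*exp(2*x)


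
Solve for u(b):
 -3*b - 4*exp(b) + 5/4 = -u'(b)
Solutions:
 u(b) = C1 + 3*b^2/2 - 5*b/4 + 4*exp(b)


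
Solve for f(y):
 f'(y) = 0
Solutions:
 f(y) = C1


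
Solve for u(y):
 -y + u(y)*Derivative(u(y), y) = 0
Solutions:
 u(y) = -sqrt(C1 + y^2)
 u(y) = sqrt(C1 + y^2)


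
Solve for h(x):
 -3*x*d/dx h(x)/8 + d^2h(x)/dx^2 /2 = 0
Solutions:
 h(x) = C1 + C2*erfi(sqrt(6)*x/4)


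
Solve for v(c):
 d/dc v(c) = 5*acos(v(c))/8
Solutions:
 Integral(1/acos(_y), (_y, v(c))) = C1 + 5*c/8


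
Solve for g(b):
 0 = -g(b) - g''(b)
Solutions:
 g(b) = C1*sin(b) + C2*cos(b)


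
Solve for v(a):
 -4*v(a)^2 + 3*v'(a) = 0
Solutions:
 v(a) = -3/(C1 + 4*a)


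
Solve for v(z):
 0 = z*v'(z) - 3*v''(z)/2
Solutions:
 v(z) = C1 + C2*erfi(sqrt(3)*z/3)


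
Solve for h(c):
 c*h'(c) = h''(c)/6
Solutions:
 h(c) = C1 + C2*erfi(sqrt(3)*c)


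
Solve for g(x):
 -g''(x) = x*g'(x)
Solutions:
 g(x) = C1 + C2*erf(sqrt(2)*x/2)


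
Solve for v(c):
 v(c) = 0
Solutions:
 v(c) = 0


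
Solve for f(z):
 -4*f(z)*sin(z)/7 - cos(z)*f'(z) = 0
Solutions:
 f(z) = C1*cos(z)^(4/7)


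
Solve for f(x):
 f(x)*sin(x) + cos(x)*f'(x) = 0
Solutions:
 f(x) = C1*cos(x)


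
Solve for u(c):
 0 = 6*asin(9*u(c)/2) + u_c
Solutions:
 Integral(1/asin(9*_y/2), (_y, u(c))) = C1 - 6*c


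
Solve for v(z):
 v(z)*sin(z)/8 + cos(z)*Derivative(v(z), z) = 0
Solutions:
 v(z) = C1*cos(z)^(1/8)


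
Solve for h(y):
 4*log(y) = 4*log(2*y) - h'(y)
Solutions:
 h(y) = C1 + 4*y*log(2)


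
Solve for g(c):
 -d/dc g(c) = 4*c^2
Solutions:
 g(c) = C1 - 4*c^3/3


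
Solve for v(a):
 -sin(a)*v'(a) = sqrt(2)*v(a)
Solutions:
 v(a) = C1*(cos(a) + 1)^(sqrt(2)/2)/(cos(a) - 1)^(sqrt(2)/2)


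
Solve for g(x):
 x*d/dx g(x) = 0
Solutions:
 g(x) = C1


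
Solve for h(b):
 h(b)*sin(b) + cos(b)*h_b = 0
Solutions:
 h(b) = C1*cos(b)


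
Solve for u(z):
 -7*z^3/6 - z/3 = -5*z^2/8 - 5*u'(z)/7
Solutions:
 u(z) = C1 + 49*z^4/120 - 7*z^3/24 + 7*z^2/30


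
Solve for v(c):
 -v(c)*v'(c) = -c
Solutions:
 v(c) = -sqrt(C1 + c^2)
 v(c) = sqrt(C1 + c^2)


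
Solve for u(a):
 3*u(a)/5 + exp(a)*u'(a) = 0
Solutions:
 u(a) = C1*exp(3*exp(-a)/5)


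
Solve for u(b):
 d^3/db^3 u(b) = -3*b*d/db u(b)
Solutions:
 u(b) = C1 + Integral(C2*airyai(-3^(1/3)*b) + C3*airybi(-3^(1/3)*b), b)


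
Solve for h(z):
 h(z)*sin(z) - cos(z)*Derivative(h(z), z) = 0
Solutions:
 h(z) = C1/cos(z)


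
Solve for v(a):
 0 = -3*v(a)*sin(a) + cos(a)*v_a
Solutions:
 v(a) = C1/cos(a)^3


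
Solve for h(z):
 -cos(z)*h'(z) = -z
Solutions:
 h(z) = C1 + Integral(z/cos(z), z)


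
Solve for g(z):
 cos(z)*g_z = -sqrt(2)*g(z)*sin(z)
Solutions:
 g(z) = C1*cos(z)^(sqrt(2))


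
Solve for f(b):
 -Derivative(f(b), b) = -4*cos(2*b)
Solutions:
 f(b) = C1 + 2*sin(2*b)


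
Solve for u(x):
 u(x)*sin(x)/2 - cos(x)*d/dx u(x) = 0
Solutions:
 u(x) = C1/sqrt(cos(x))


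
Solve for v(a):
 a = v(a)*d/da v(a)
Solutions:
 v(a) = -sqrt(C1 + a^2)
 v(a) = sqrt(C1 + a^2)


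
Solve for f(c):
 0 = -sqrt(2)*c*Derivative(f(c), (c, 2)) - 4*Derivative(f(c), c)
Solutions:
 f(c) = C1 + C2*c^(1 - 2*sqrt(2))


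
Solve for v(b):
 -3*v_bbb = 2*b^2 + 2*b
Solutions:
 v(b) = C1 + C2*b + C3*b^2 - b^5/90 - b^4/36


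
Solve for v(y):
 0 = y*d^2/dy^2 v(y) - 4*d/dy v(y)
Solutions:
 v(y) = C1 + C2*y^5


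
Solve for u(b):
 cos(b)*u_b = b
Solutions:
 u(b) = C1 + Integral(b/cos(b), b)


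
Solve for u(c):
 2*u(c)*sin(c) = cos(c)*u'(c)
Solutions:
 u(c) = C1/cos(c)^2


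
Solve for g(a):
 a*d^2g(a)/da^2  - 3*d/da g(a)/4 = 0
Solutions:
 g(a) = C1 + C2*a^(7/4)


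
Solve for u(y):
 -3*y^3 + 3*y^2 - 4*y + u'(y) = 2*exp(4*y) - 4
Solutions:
 u(y) = C1 + 3*y^4/4 - y^3 + 2*y^2 - 4*y + exp(4*y)/2


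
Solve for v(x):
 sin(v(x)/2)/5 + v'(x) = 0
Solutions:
 x/5 + log(cos(v(x)/2) - 1) - log(cos(v(x)/2) + 1) = C1


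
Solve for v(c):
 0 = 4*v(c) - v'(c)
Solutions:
 v(c) = C1*exp(4*c)


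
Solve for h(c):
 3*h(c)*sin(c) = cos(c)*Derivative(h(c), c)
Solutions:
 h(c) = C1/cos(c)^3


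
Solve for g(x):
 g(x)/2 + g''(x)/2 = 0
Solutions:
 g(x) = C1*sin(x) + C2*cos(x)


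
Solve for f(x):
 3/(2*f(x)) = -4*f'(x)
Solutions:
 f(x) = -sqrt(C1 - 3*x)/2
 f(x) = sqrt(C1 - 3*x)/2


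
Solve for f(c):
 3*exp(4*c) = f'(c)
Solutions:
 f(c) = C1 + 3*exp(4*c)/4


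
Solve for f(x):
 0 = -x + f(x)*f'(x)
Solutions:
 f(x) = -sqrt(C1 + x^2)
 f(x) = sqrt(C1 + x^2)


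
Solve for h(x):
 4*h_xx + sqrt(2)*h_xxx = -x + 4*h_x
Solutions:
 h(x) = C1 + C2*exp(sqrt(2)*x*(-1 + sqrt(1 + sqrt(2)))) + C3*exp(-sqrt(2)*x*(1 + sqrt(1 + sqrt(2)))) + x^2/8 + x/4


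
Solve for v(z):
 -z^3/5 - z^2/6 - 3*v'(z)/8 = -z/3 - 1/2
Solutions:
 v(z) = C1 - 2*z^4/15 - 4*z^3/27 + 4*z^2/9 + 4*z/3


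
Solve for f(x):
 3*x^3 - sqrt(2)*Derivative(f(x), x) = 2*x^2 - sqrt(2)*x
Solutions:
 f(x) = C1 + 3*sqrt(2)*x^4/8 - sqrt(2)*x^3/3 + x^2/2


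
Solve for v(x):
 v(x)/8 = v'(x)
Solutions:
 v(x) = C1*exp(x/8)


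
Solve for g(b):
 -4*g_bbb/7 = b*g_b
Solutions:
 g(b) = C1 + Integral(C2*airyai(-14^(1/3)*b/2) + C3*airybi(-14^(1/3)*b/2), b)


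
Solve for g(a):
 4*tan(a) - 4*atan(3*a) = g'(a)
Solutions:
 g(a) = C1 - 4*a*atan(3*a) + 2*log(9*a^2 + 1)/3 - 4*log(cos(a))


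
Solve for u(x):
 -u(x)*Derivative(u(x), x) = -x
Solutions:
 u(x) = -sqrt(C1 + x^2)
 u(x) = sqrt(C1 + x^2)


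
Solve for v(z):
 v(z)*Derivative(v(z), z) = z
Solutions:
 v(z) = -sqrt(C1 + z^2)
 v(z) = sqrt(C1 + z^2)


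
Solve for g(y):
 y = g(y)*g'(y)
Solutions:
 g(y) = -sqrt(C1 + y^2)
 g(y) = sqrt(C1 + y^2)


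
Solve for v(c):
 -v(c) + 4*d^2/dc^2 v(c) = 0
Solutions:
 v(c) = C1*exp(-c/2) + C2*exp(c/2)


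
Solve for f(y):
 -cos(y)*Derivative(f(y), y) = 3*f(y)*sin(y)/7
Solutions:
 f(y) = C1*cos(y)^(3/7)


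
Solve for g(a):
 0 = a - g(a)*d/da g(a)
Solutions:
 g(a) = -sqrt(C1 + a^2)
 g(a) = sqrt(C1 + a^2)


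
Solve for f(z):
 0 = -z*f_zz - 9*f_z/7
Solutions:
 f(z) = C1 + C2/z^(2/7)


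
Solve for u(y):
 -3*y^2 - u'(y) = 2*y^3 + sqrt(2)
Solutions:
 u(y) = C1 - y^4/2 - y^3 - sqrt(2)*y


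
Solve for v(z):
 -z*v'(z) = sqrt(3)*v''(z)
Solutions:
 v(z) = C1 + C2*erf(sqrt(2)*3^(3/4)*z/6)


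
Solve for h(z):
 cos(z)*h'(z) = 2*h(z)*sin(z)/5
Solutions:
 h(z) = C1/cos(z)^(2/5)


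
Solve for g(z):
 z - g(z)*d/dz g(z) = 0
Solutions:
 g(z) = -sqrt(C1 + z^2)
 g(z) = sqrt(C1 + z^2)


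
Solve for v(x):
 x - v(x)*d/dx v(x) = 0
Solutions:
 v(x) = -sqrt(C1 + x^2)
 v(x) = sqrt(C1 + x^2)


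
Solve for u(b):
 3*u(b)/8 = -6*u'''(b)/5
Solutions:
 u(b) = C3*exp(-2^(2/3)*5^(1/3)*b/4) + (C1*sin(2^(2/3)*sqrt(3)*5^(1/3)*b/8) + C2*cos(2^(2/3)*sqrt(3)*5^(1/3)*b/8))*exp(2^(2/3)*5^(1/3)*b/8)


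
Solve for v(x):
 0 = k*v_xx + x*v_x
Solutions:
 v(x) = C1 + C2*sqrt(k)*erf(sqrt(2)*x*sqrt(1/k)/2)


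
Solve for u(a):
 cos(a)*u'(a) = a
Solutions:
 u(a) = C1 + Integral(a/cos(a), a)


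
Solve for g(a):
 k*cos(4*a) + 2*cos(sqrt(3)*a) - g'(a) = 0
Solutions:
 g(a) = C1 + k*sin(4*a)/4 + 2*sqrt(3)*sin(sqrt(3)*a)/3


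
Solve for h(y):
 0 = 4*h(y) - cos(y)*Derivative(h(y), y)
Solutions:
 h(y) = C1*(sin(y)^2 + 2*sin(y) + 1)/(sin(y)^2 - 2*sin(y) + 1)


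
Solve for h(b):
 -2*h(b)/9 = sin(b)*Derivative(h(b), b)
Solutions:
 h(b) = C1*(cos(b) + 1)^(1/9)/(cos(b) - 1)^(1/9)


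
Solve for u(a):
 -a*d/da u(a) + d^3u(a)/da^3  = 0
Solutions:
 u(a) = C1 + Integral(C2*airyai(a) + C3*airybi(a), a)


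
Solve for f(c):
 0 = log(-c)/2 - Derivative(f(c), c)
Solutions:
 f(c) = C1 + c*log(-c)/2 - c/2


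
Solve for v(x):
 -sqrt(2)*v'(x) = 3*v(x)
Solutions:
 v(x) = C1*exp(-3*sqrt(2)*x/2)


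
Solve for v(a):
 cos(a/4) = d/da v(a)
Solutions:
 v(a) = C1 + 4*sin(a/4)


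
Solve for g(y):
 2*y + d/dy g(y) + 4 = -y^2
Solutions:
 g(y) = C1 - y^3/3 - y^2 - 4*y


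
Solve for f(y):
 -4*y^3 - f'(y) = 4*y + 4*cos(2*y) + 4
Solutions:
 f(y) = C1 - y^4 - 2*y^2 - 4*y - 2*sin(2*y)


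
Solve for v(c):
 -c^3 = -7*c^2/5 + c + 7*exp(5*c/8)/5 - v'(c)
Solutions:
 v(c) = C1 + c^4/4 - 7*c^3/15 + c^2/2 + 56*exp(5*c/8)/25


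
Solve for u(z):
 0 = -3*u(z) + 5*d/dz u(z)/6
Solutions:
 u(z) = C1*exp(18*z/5)


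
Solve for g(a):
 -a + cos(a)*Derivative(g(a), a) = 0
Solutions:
 g(a) = C1 + Integral(a/cos(a), a)


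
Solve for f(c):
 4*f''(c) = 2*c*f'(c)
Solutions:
 f(c) = C1 + C2*erfi(c/2)


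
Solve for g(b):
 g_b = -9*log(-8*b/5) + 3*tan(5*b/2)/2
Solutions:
 g(b) = C1 - 9*b*log(-b) - 27*b*log(2) + 9*b + 9*b*log(5) - 3*log(cos(5*b/2))/5


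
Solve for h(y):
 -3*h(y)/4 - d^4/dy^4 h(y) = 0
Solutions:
 h(y) = (C1*sin(3^(1/4)*y/2) + C2*cos(3^(1/4)*y/2))*exp(-3^(1/4)*y/2) + (C3*sin(3^(1/4)*y/2) + C4*cos(3^(1/4)*y/2))*exp(3^(1/4)*y/2)


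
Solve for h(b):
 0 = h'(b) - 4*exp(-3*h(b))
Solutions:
 h(b) = log(C1 + 12*b)/3
 h(b) = log((-3^(1/3) - 3^(5/6)*I)*(C1 + 4*b)^(1/3)/2)
 h(b) = log((-3^(1/3) + 3^(5/6)*I)*(C1 + 4*b)^(1/3)/2)


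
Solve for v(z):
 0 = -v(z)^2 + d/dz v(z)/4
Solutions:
 v(z) = -1/(C1 + 4*z)


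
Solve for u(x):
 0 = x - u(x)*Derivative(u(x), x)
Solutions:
 u(x) = -sqrt(C1 + x^2)
 u(x) = sqrt(C1 + x^2)


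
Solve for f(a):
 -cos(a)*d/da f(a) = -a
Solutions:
 f(a) = C1 + Integral(a/cos(a), a)


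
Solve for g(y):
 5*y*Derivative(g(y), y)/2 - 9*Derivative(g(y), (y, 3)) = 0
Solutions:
 g(y) = C1 + Integral(C2*airyai(60^(1/3)*y/6) + C3*airybi(60^(1/3)*y/6), y)


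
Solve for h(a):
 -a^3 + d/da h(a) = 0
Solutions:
 h(a) = C1 + a^4/4


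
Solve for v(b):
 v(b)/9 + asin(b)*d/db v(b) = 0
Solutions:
 v(b) = C1*exp(-Integral(1/asin(b), b)/9)


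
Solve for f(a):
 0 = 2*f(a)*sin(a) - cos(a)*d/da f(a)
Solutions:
 f(a) = C1/cos(a)^2


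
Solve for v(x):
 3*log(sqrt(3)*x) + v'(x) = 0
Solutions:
 v(x) = C1 - 3*x*log(x) - 3*x*log(3)/2 + 3*x


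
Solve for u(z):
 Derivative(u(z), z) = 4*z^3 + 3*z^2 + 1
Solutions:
 u(z) = C1 + z^4 + z^3 + z


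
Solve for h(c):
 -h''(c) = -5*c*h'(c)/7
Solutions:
 h(c) = C1 + C2*erfi(sqrt(70)*c/14)


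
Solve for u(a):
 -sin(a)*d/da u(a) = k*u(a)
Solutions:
 u(a) = C1*exp(k*(-log(cos(a) - 1) + log(cos(a) + 1))/2)


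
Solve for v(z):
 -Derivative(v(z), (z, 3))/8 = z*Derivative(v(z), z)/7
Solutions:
 v(z) = C1 + Integral(C2*airyai(-2*7^(2/3)*z/7) + C3*airybi(-2*7^(2/3)*z/7), z)


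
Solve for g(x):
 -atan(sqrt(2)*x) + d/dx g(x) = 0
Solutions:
 g(x) = C1 + x*atan(sqrt(2)*x) - sqrt(2)*log(2*x^2 + 1)/4


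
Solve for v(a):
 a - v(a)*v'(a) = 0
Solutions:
 v(a) = -sqrt(C1 + a^2)
 v(a) = sqrt(C1 + a^2)


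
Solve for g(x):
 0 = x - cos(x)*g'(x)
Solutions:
 g(x) = C1 + Integral(x/cos(x), x)


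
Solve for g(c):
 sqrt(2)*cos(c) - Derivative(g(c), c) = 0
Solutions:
 g(c) = C1 + sqrt(2)*sin(c)


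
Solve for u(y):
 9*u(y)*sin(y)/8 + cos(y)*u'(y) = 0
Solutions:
 u(y) = C1*cos(y)^(9/8)


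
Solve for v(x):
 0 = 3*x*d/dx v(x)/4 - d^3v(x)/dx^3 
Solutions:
 v(x) = C1 + Integral(C2*airyai(6^(1/3)*x/2) + C3*airybi(6^(1/3)*x/2), x)


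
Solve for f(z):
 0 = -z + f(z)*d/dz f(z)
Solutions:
 f(z) = -sqrt(C1 + z^2)
 f(z) = sqrt(C1 + z^2)


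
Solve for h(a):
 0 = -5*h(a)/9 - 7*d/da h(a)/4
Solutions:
 h(a) = C1*exp(-20*a/63)


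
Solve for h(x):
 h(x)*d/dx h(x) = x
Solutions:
 h(x) = -sqrt(C1 + x^2)
 h(x) = sqrt(C1 + x^2)


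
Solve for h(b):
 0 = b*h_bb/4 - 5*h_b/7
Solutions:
 h(b) = C1 + C2*b^(27/7)


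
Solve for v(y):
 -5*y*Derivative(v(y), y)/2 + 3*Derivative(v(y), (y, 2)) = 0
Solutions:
 v(y) = C1 + C2*erfi(sqrt(15)*y/6)


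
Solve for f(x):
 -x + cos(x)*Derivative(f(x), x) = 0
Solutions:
 f(x) = C1 + Integral(x/cos(x), x)


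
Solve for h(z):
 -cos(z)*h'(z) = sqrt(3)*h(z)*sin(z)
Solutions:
 h(z) = C1*cos(z)^(sqrt(3))


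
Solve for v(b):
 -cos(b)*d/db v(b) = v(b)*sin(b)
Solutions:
 v(b) = C1*cos(b)


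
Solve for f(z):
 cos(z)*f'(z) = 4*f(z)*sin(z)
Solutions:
 f(z) = C1/cos(z)^4


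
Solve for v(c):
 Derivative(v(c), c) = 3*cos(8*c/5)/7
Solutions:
 v(c) = C1 + 15*sin(8*c/5)/56


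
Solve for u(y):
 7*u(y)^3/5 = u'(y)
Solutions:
 u(y) = -sqrt(10)*sqrt(-1/(C1 + 7*y))/2
 u(y) = sqrt(10)*sqrt(-1/(C1 + 7*y))/2


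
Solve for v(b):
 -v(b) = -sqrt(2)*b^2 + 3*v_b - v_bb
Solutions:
 v(b) = C1*exp(b*(3 - sqrt(13))/2) + C2*exp(b*(3 + sqrt(13))/2) + sqrt(2)*b^2 - 6*sqrt(2)*b + 20*sqrt(2)


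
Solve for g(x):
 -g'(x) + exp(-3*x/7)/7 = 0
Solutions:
 g(x) = C1 - exp(-3*x/7)/3


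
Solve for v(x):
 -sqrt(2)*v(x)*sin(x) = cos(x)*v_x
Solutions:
 v(x) = C1*cos(x)^(sqrt(2))


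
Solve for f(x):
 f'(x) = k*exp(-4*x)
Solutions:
 f(x) = C1 - k*exp(-4*x)/4


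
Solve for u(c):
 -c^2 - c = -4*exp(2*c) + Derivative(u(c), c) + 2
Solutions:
 u(c) = C1 - c^3/3 - c^2/2 - 2*c + 2*exp(2*c)


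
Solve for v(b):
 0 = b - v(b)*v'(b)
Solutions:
 v(b) = -sqrt(C1 + b^2)
 v(b) = sqrt(C1 + b^2)


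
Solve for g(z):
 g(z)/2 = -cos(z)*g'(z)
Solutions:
 g(z) = C1*(sin(z) - 1)^(1/4)/(sin(z) + 1)^(1/4)


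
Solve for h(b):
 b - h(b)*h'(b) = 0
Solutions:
 h(b) = -sqrt(C1 + b^2)
 h(b) = sqrt(C1 + b^2)


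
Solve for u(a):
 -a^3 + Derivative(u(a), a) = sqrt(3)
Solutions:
 u(a) = C1 + a^4/4 + sqrt(3)*a


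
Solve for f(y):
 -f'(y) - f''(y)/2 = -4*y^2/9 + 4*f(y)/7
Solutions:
 f(y) = 7*y^2/9 - 49*y/18 + (C1*sin(sqrt(7)*y/7) + C2*cos(sqrt(7)*y/7))*exp(-y) + 245/72


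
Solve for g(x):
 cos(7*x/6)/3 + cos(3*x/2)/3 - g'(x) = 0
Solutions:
 g(x) = C1 + 2*sin(7*x/6)/7 + 2*sin(3*x/2)/9


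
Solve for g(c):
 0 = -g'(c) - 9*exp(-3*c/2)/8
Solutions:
 g(c) = C1 + 3*exp(-3*c/2)/4


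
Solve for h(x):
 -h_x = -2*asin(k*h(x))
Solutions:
 Integral(1/asin(_y*k), (_y, h(x))) = C1 + 2*x


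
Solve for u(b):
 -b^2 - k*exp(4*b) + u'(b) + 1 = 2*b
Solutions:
 u(b) = C1 + b^3/3 + b^2 - b + k*exp(4*b)/4


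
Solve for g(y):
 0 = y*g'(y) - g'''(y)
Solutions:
 g(y) = C1 + Integral(C2*airyai(y) + C3*airybi(y), y)


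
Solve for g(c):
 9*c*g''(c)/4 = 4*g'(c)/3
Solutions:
 g(c) = C1 + C2*c^(43/27)


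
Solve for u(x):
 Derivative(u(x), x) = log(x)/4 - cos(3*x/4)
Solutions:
 u(x) = C1 + x*log(x)/4 - x/4 - 4*sin(3*x/4)/3


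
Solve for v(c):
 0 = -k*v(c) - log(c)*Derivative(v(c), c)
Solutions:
 v(c) = C1*exp(-k*li(c))


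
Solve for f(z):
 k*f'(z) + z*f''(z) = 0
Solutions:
 f(z) = C1 + z^(1 - re(k))*(C2*sin(log(z)*Abs(im(k))) + C3*cos(log(z)*im(k)))


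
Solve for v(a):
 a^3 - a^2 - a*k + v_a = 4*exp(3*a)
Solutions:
 v(a) = C1 - a^4/4 + a^3/3 + a^2*k/2 + 4*exp(3*a)/3


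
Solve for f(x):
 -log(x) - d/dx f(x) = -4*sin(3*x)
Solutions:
 f(x) = C1 - x*log(x) + x - 4*cos(3*x)/3


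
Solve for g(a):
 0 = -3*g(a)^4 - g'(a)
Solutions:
 g(a) = (-3^(2/3) - 3*3^(1/6)*I)*(1/(C1 + 3*a))^(1/3)/6
 g(a) = (-3^(2/3) + 3*3^(1/6)*I)*(1/(C1 + 3*a))^(1/3)/6
 g(a) = (1/(C1 + 9*a))^(1/3)


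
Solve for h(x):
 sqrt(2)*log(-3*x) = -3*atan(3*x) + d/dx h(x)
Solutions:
 h(x) = C1 + sqrt(2)*x*(log(-x) - 1) + 3*x*atan(3*x) + sqrt(2)*x*log(3) - log(9*x^2 + 1)/2


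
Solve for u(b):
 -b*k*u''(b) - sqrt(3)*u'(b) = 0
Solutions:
 u(b) = C1 + b^(((re(k) - sqrt(3))*re(k) + im(k)^2)/(re(k)^2 + im(k)^2))*(C2*sin(sqrt(3)*log(b)*Abs(im(k))/(re(k)^2 + im(k)^2)) + C3*cos(sqrt(3)*log(b)*im(k)/(re(k)^2 + im(k)^2)))


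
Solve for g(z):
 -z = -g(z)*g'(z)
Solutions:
 g(z) = -sqrt(C1 + z^2)
 g(z) = sqrt(C1 + z^2)


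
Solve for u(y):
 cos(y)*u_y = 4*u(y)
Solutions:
 u(y) = C1*(sin(y)^2 + 2*sin(y) + 1)/(sin(y)^2 - 2*sin(y) + 1)


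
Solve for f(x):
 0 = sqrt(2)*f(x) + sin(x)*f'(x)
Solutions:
 f(x) = C1*(cos(x) + 1)^(sqrt(2)/2)/(cos(x) - 1)^(sqrt(2)/2)


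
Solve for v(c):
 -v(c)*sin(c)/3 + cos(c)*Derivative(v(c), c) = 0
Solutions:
 v(c) = C1/cos(c)^(1/3)


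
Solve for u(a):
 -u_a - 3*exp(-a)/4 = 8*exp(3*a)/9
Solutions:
 u(a) = C1 - 8*exp(3*a)/27 + 3*exp(-a)/4


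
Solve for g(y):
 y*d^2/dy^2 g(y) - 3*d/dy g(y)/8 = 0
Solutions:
 g(y) = C1 + C2*y^(11/8)


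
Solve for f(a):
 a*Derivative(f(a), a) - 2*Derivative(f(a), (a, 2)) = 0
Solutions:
 f(a) = C1 + C2*erfi(a/2)


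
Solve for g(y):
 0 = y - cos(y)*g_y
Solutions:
 g(y) = C1 + Integral(y/cos(y), y)


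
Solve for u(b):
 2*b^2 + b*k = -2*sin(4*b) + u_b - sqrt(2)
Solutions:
 u(b) = C1 + 2*b^3/3 + b^2*k/2 + sqrt(2)*b - cos(4*b)/2


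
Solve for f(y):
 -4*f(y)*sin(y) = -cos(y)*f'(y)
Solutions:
 f(y) = C1/cos(y)^4


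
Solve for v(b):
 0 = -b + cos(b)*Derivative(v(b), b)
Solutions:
 v(b) = C1 + Integral(b/cos(b), b)


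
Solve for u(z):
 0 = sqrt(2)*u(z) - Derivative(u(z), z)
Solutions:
 u(z) = C1*exp(sqrt(2)*z)


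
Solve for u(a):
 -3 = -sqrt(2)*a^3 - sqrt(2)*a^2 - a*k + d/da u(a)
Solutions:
 u(a) = C1 + sqrt(2)*a^4/4 + sqrt(2)*a^3/3 + a^2*k/2 - 3*a


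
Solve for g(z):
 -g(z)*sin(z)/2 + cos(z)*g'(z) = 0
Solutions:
 g(z) = C1/sqrt(cos(z))


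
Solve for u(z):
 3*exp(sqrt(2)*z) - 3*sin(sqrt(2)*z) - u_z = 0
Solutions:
 u(z) = C1 + 3*sqrt(2)*exp(sqrt(2)*z)/2 + 3*sqrt(2)*cos(sqrt(2)*z)/2


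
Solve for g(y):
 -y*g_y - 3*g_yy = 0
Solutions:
 g(y) = C1 + C2*erf(sqrt(6)*y/6)


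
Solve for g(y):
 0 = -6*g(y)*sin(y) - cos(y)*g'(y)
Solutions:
 g(y) = C1*cos(y)^6


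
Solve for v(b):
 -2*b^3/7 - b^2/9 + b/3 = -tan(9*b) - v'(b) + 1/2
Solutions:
 v(b) = C1 + b^4/14 + b^3/27 - b^2/6 + b/2 + log(cos(9*b))/9


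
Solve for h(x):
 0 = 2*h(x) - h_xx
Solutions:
 h(x) = C1*exp(-sqrt(2)*x) + C2*exp(sqrt(2)*x)


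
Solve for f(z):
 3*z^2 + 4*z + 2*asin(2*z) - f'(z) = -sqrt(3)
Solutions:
 f(z) = C1 + z^3 + 2*z^2 + 2*z*asin(2*z) + sqrt(3)*z + sqrt(1 - 4*z^2)


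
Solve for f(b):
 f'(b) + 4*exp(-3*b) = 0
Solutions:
 f(b) = C1 + 4*exp(-3*b)/3


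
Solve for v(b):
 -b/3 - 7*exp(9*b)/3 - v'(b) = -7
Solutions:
 v(b) = C1 - b^2/6 + 7*b - 7*exp(9*b)/27


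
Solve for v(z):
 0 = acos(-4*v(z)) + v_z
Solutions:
 Integral(1/acos(-4*_y), (_y, v(z))) = C1 - z


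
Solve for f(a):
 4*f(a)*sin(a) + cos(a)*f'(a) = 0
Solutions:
 f(a) = C1*cos(a)^4


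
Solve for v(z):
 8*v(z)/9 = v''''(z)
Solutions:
 v(z) = C1*exp(-2^(3/4)*sqrt(3)*z/3) + C2*exp(2^(3/4)*sqrt(3)*z/3) + C3*sin(2^(3/4)*sqrt(3)*z/3) + C4*cos(2^(3/4)*sqrt(3)*z/3)


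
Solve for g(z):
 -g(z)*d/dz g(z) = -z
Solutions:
 g(z) = -sqrt(C1 + z^2)
 g(z) = sqrt(C1 + z^2)


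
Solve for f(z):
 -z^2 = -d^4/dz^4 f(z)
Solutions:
 f(z) = C1 + C2*z + C3*z^2 + C4*z^3 + z^6/360


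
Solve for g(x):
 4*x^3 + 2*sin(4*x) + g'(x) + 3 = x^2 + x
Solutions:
 g(x) = C1 - x^4 + x^3/3 + x^2/2 - 3*x + cos(4*x)/2


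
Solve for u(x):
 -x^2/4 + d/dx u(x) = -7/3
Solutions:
 u(x) = C1 + x^3/12 - 7*x/3


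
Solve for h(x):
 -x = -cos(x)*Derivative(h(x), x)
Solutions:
 h(x) = C1 + Integral(x/cos(x), x)


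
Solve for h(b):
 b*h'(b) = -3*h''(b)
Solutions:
 h(b) = C1 + C2*erf(sqrt(6)*b/6)


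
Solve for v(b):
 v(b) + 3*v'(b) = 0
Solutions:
 v(b) = C1*exp(-b/3)


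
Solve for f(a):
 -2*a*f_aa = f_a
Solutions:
 f(a) = C1 + C2*sqrt(a)


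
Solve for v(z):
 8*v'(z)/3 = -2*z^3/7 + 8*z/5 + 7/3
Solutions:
 v(z) = C1 - 3*z^4/112 + 3*z^2/10 + 7*z/8


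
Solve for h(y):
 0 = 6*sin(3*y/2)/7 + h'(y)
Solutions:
 h(y) = C1 + 4*cos(3*y/2)/7


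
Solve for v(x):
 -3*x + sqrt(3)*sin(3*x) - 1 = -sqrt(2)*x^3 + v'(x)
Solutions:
 v(x) = C1 + sqrt(2)*x^4/4 - 3*x^2/2 - x - sqrt(3)*cos(3*x)/3


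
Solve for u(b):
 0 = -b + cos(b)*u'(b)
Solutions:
 u(b) = C1 + Integral(b/cos(b), b)


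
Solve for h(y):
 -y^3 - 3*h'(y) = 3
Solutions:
 h(y) = C1 - y^4/12 - y


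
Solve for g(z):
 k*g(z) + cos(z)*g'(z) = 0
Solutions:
 g(z) = C1*exp(k*(log(sin(z) - 1) - log(sin(z) + 1))/2)


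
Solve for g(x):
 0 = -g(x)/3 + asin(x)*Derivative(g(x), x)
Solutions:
 g(x) = C1*exp(Integral(1/asin(x), x)/3)


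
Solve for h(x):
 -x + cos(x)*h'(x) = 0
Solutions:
 h(x) = C1 + Integral(x/cos(x), x)


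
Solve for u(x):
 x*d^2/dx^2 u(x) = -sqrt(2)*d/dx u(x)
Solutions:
 u(x) = C1 + C2*x^(1 - sqrt(2))


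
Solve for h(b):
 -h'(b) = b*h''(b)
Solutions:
 h(b) = C1 + C2*log(b)


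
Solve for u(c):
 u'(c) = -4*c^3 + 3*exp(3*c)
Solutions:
 u(c) = C1 - c^4 + exp(3*c)


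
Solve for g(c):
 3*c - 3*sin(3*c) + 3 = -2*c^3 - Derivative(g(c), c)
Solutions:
 g(c) = C1 - c^4/2 - 3*c^2/2 - 3*c - cos(3*c)


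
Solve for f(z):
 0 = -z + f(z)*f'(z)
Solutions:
 f(z) = -sqrt(C1 + z^2)
 f(z) = sqrt(C1 + z^2)


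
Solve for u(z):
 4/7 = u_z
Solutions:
 u(z) = C1 + 4*z/7


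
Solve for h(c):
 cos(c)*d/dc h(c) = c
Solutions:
 h(c) = C1 + Integral(c/cos(c), c)


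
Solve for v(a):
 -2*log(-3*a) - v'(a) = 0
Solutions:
 v(a) = C1 - 2*a*log(-a) + 2*a*(1 - log(3))


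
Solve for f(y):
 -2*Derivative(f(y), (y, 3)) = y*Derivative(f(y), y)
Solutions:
 f(y) = C1 + Integral(C2*airyai(-2^(2/3)*y/2) + C3*airybi(-2^(2/3)*y/2), y)


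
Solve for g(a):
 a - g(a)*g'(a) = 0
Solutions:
 g(a) = -sqrt(C1 + a^2)
 g(a) = sqrt(C1 + a^2)


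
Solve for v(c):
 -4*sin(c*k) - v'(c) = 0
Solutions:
 v(c) = C1 + 4*cos(c*k)/k


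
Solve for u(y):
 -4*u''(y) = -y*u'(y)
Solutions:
 u(y) = C1 + C2*erfi(sqrt(2)*y/4)


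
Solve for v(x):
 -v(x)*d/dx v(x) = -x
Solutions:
 v(x) = -sqrt(C1 + x^2)
 v(x) = sqrt(C1 + x^2)


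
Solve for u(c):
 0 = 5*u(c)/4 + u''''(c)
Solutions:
 u(c) = (C1*sin(5^(1/4)*c/2) + C2*cos(5^(1/4)*c/2))*exp(-5^(1/4)*c/2) + (C3*sin(5^(1/4)*c/2) + C4*cos(5^(1/4)*c/2))*exp(5^(1/4)*c/2)


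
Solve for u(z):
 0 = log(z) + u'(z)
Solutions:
 u(z) = C1 - z*log(z) + z


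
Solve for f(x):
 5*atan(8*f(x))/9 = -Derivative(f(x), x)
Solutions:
 Integral(1/atan(8*_y), (_y, f(x))) = C1 - 5*x/9


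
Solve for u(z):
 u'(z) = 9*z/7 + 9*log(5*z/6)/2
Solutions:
 u(z) = C1 + 9*z^2/14 + 9*z*log(z)/2 - 9*z*log(6)/2 - 9*z/2 + 9*z*log(5)/2


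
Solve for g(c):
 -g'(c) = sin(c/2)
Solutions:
 g(c) = C1 + 2*cos(c/2)


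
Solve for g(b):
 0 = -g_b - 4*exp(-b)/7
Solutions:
 g(b) = C1 + 4*exp(-b)/7


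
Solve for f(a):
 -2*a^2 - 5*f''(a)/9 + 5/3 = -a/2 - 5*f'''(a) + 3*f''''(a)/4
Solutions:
 f(a) = C1 + C2*a + C3*exp(2*a*(15 - sqrt(210))/9) + C4*exp(2*a*(sqrt(210) + 15)/9) - 3*a^4/10 - 213*a^3/20 - 28119*a^2/100


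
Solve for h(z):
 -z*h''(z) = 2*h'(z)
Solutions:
 h(z) = C1 + C2/z


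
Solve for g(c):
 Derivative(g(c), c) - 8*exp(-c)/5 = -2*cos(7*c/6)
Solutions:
 g(c) = C1 - 12*sin(7*c/6)/7 - 8*exp(-c)/5


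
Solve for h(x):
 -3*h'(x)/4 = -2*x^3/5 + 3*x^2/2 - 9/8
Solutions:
 h(x) = C1 + 2*x^4/15 - 2*x^3/3 + 3*x/2


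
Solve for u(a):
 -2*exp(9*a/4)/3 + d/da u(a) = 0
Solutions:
 u(a) = C1 + 8*exp(9*a/4)/27


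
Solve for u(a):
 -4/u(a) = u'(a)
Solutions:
 u(a) = -sqrt(C1 - 8*a)
 u(a) = sqrt(C1 - 8*a)


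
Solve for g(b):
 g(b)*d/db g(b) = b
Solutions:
 g(b) = -sqrt(C1 + b^2)
 g(b) = sqrt(C1 + b^2)


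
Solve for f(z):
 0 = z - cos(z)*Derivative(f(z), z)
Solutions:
 f(z) = C1 + Integral(z/cos(z), z)


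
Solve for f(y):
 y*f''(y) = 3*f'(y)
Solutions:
 f(y) = C1 + C2*y^4


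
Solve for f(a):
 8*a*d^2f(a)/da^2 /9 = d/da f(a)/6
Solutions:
 f(a) = C1 + C2*a^(19/16)


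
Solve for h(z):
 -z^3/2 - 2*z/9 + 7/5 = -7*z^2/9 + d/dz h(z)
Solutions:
 h(z) = C1 - z^4/8 + 7*z^3/27 - z^2/9 + 7*z/5


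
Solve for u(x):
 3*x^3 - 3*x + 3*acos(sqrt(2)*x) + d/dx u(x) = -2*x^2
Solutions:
 u(x) = C1 - 3*x^4/4 - 2*x^3/3 + 3*x^2/2 - 3*x*acos(sqrt(2)*x) + 3*sqrt(2)*sqrt(1 - 2*x^2)/2


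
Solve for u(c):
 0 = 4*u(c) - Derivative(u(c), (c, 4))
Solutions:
 u(c) = C1*exp(-sqrt(2)*c) + C2*exp(sqrt(2)*c) + C3*sin(sqrt(2)*c) + C4*cos(sqrt(2)*c)


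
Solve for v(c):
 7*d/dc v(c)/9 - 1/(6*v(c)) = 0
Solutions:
 v(c) = -sqrt(C1 + 21*c)/7
 v(c) = sqrt(C1 + 21*c)/7


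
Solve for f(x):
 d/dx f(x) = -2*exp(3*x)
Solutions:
 f(x) = C1 - 2*exp(3*x)/3


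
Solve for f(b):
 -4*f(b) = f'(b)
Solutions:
 f(b) = C1*exp(-4*b)


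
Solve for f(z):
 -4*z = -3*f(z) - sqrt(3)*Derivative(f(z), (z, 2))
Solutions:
 f(z) = C1*sin(3^(1/4)*z) + C2*cos(3^(1/4)*z) + 4*z/3


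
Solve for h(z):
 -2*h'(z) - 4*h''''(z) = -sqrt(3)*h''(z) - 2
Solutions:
 h(z) = C1 + C2*exp(z*(3^(5/6)/(sqrt(36 - sqrt(3)) + 6)^(1/3) + 3^(2/3)*(sqrt(36 - sqrt(3)) + 6)^(1/3))/12)*sin(z*(-3^(1/6)*(sqrt(36 - sqrt(3)) + 6)^(1/3) + 3^(1/3)/(sqrt(36 - sqrt(3)) + 6)^(1/3))/4) + C3*exp(z*(3^(5/6)/(sqrt(36 - sqrt(3)) + 6)^(1/3) + 3^(2/3)*(sqrt(36 - sqrt(3)) + 6)^(1/3))/12)*cos(z*(-3^(1/6)*(sqrt(36 - sqrt(3)) + 6)^(1/3) + 3^(1/3)/(sqrt(36 - sqrt(3)) + 6)^(1/3))/4) + C4*exp(-z*(3^(5/6)/(sqrt(36 - sqrt(3)) + 6)^(1/3) + 3^(2/3)*(sqrt(36 - sqrt(3)) + 6)^(1/3))/6) + z


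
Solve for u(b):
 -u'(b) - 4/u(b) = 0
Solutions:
 u(b) = -sqrt(C1 - 8*b)
 u(b) = sqrt(C1 - 8*b)


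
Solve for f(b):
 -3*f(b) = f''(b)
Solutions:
 f(b) = C1*sin(sqrt(3)*b) + C2*cos(sqrt(3)*b)


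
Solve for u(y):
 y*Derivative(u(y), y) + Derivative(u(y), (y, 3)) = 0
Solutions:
 u(y) = C1 + Integral(C2*airyai(-y) + C3*airybi(-y), y)


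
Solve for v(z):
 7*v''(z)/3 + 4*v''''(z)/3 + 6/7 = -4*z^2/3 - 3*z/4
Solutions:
 v(z) = C1 + C2*z + C3*sin(sqrt(7)*z/2) + C4*cos(sqrt(7)*z/2) - z^4/21 - 3*z^3/56 + z^2/7


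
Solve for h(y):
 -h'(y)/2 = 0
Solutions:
 h(y) = C1


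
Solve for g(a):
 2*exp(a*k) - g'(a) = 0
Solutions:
 g(a) = C1 + 2*exp(a*k)/k


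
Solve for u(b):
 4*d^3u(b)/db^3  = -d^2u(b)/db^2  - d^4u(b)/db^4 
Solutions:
 u(b) = C1 + C2*b + C3*exp(b*(-2 + sqrt(3))) + C4*exp(-b*(sqrt(3) + 2))


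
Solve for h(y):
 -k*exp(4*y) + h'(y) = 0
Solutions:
 h(y) = C1 + k*exp(4*y)/4


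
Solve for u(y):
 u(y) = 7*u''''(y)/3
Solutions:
 u(y) = C1*exp(-3^(1/4)*7^(3/4)*y/7) + C2*exp(3^(1/4)*7^(3/4)*y/7) + C3*sin(3^(1/4)*7^(3/4)*y/7) + C4*cos(3^(1/4)*7^(3/4)*y/7)


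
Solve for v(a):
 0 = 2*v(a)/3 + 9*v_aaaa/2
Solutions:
 v(a) = (C1*sin(3^(1/4)*a/3) + C2*cos(3^(1/4)*a/3))*exp(-3^(1/4)*a/3) + (C3*sin(3^(1/4)*a/3) + C4*cos(3^(1/4)*a/3))*exp(3^(1/4)*a/3)
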